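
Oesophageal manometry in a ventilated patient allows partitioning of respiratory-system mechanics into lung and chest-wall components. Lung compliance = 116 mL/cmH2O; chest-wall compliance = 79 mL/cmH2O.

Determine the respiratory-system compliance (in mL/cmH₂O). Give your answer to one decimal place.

47.0

Lung and chest wall are elastances in series: 1/Crs = 1/CL + 1/Ccw.
1/Crs = 1/116 + 1/79 = 0.02128.
Crs = 46.992 mL/cmH2O.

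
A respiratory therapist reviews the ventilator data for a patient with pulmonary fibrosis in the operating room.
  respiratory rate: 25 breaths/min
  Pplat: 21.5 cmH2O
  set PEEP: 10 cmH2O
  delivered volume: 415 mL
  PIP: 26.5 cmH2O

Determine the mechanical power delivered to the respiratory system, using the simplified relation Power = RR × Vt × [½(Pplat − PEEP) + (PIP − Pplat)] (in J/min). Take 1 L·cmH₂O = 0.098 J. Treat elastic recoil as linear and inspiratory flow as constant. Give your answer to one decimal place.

Per-breath work = Vt × [½(Pplat−PEEP) + (PIP−Pplat)] = 0.415 × [0.5×11.5 + 5.0] = 0.415 × 10.75 = 4.461 L·cmH2O.
Power = 25 × 4.461 = 111.53 L·cmH2O/min.
× 0.098 J/(L·cmH2O) → 10.93 J/min.

10.9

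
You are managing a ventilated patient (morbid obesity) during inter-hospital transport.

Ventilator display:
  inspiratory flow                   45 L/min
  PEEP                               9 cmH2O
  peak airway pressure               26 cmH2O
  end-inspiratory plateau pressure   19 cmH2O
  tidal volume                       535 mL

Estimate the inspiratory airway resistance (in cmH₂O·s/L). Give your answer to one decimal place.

9.3

Flow: 45 L/min ÷ 60 = 0.75 L/s.
Raw = (PIP − Pplat) / flow = (26 − 19) / 0.75 = 7.0 / 0.75 = 9.333 cmH2O·s/L.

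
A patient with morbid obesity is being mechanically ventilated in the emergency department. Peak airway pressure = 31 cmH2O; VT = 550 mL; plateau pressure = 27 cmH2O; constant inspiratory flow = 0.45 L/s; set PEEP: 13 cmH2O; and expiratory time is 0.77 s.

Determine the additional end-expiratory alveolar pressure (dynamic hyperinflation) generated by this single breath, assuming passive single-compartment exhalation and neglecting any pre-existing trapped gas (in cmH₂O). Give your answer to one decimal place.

R = (PIP − Pplat)/V̇ = (31 − 27) / 0.45 = 4.0/0.45 = 8.889 cmH2O·s/L.
C = Vt/(Pplat − PEEP) = 550.0 / (27 − 13) = 550.0/14.0 = 39.286 mL/cmH2O.
τ = R × C = 8.889 × 0.03929 L/cmH2O = 0.3492 s.
Fraction remaining = e^(−Te/τ) = e^(−0.77/0.3492) = 0.1102; trapped volume = 550.0 × 0.1102 = 60.61 mL.
Additional alveolar pressure from trapping ≈ V_trapped / C = 60.61 / 39.286 = 1.543 cmH2O.

1.5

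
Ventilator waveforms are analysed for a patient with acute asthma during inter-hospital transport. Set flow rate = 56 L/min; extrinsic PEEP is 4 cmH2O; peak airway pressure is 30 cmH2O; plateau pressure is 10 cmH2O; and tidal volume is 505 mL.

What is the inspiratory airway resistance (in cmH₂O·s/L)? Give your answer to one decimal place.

Flow: 56 L/min ÷ 60 = 0.9333 L/s.
Raw = (PIP − Pplat) / flow = (30 − 10) / 0.9333 = 20.0 / 0.9333 = 21.429 cmH2O·s/L.

21.4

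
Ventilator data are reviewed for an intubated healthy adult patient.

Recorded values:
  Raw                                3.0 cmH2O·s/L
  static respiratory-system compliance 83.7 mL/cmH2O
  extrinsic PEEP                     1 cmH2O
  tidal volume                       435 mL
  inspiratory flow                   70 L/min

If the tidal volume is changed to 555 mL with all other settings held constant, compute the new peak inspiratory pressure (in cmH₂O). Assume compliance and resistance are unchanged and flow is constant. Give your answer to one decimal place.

11.1

Flow: 70 L/min ÷ 60 = 1.1667 L/s.
PIP = Vt/C + R·V̇ + PEEP (constant-flow equation of motion).
Only the elastic term changes: ΔPIP = ΔVt / C = (555 − 435) / 83.7 = 1.434 cmH2O.
Original PIP = 435/83.7 + 3.0×1.1667 + 1 = 9.697 cmH2O; new PIP = 9.697 + (1.434) = 11.131 cmH2O.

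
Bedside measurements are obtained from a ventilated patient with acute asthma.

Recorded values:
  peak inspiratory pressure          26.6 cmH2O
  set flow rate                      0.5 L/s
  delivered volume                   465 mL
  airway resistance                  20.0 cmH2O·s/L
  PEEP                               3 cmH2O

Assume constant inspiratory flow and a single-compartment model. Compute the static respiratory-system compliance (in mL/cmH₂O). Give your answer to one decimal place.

34.2

Equation of motion (constant flow): PIP = Vt/C + R·V̇ + PEEP.
Vt/C = PIP − R·V̇ − PEEP = 26.6 − 20.0×0.5 − 3 = 26.6 − 10.0 − 3 = 13.6 cmH2O.
C = Vt / 13.6 = 465 / 13.6 = 34.191 mL/cmH2O.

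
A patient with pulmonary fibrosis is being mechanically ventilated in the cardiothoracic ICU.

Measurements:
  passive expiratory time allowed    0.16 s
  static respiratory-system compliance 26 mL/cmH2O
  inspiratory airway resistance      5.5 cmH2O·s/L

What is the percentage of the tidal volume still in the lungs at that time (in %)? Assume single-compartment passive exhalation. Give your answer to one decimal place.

32.7

τ = R × C = 5.5 × 26 mL/cmH2O = 5.5 × 0.026 L/cmH2O = 0.143 s.
Passive exhalation: V(t)/V₀ = e^(−t/τ) = e^(−0.16/0.143) = 0.3266.
Fraction remaining = 0.3266 → 32.66%.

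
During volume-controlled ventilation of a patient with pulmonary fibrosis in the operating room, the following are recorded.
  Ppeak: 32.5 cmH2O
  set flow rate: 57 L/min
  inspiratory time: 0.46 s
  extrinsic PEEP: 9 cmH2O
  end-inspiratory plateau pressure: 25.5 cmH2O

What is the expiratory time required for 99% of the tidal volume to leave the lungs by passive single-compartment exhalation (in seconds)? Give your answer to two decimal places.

Flow: 57 L/min ÷ 60 = 0.95 L/s.
Vt = flow × Ti = 0.95 L/s × 0.46 s × 1000 mL/L = 437.0 mL.
R = (PIP − Pplat)/V̇ = (32.5 − 25.5) / 0.95 = 7.0/0.95 = 7.368 cmH2O·s/L.
C = Vt/(Pplat − PEEP) = 437.0 / (25.5 − 9) = 437.0/16.5 = 26.485 mL/cmH2O.
τ = R × C = 7.368 × 0.02649 L/cmH2O = 0.1952 s.
t = −τ·ln(1 − 0.99) = −0.1952·ln(0.01) = 0.8989 s.

0.90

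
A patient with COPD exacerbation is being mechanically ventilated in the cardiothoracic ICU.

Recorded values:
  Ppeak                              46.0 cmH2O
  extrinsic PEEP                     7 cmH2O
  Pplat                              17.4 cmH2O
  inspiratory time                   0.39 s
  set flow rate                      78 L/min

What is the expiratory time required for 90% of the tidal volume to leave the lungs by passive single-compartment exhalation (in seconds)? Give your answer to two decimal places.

Flow: 78 L/min ÷ 60 = 1.3 L/s.
Vt = flow × Ti = 1.3 L/s × 0.39 s × 1000 mL/L = 507.0 mL.
R = (PIP − Pplat)/V̇ = (46.0 − 17.4) / 1.3 = 28.6/1.3 = 22.0 cmH2O·s/L.
C = Vt/(Pplat − PEEP) = 507.0 / (17.4 − 7) = 507.0/10.4 = 48.75 mL/cmH2O.
τ = R × C = 22.0 × 0.04875 L/cmH2O = 1.073 s.
t = −τ·ln(1 − 0.90) = −1.073·ln(0.1) = 2.471 s.

2.47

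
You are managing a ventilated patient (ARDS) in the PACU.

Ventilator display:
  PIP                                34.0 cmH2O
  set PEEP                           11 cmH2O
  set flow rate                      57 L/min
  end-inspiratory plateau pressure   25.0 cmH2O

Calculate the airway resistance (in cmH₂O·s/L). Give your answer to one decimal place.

9.5

Flow: 57 L/min ÷ 60 = 0.95 L/s.
Raw = (PIP − Pplat) / flow = (34.0 − 25.0) / 0.95 = 9.0 / 0.95 = 9.474 cmH2O·s/L.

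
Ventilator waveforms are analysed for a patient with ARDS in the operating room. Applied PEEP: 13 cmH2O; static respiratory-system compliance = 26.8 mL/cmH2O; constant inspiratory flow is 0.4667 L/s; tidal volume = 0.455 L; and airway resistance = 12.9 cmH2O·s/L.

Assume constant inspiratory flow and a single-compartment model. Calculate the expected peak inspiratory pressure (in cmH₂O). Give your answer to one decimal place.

36.0

Equation of motion (constant flow): PIP = Vt/C + R·V̇ + PEEP.
PIP = 455/26.8 + 12.9×0.4667 + 13 = 16.978 + 6.02 + 13 = 35.998 cmH2O.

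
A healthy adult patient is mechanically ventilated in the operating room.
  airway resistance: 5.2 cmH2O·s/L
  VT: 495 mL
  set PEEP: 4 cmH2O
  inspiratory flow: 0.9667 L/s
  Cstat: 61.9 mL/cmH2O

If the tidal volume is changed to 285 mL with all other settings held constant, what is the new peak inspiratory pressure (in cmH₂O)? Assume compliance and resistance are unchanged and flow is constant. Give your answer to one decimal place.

13.6

PIP = Vt/C + R·V̇ + PEEP (constant-flow equation of motion).
Only the elastic term changes: ΔPIP = ΔVt / C = (285 − 495) / 61.9 = -3.393 cmH2O.
Original PIP = 495/61.9 + 5.2×0.9667 + 4 = 17.024 cmH2O; new PIP = 17.024 + (-3.393) = 13.631 cmH2O.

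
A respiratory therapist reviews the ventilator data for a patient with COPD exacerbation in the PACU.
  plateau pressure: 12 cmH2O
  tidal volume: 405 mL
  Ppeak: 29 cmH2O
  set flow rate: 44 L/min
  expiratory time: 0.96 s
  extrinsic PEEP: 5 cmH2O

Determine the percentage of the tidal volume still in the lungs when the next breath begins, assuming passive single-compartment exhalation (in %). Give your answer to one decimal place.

48.9

Flow: 44 L/min ÷ 60 = 0.7333 L/s.
R = (PIP − Pplat)/V̇ = (29 − 12) / 0.7333 = 17.0/0.7333 = 23.183 cmH2O·s/L.
C = Vt/(Pplat − PEEP) = 405.0 / (12 − 5) = 405.0/7.0 = 57.857 mL/cmH2O.
τ = R × C = 23.183 × 0.05786 L/cmH2O = 1.341 s.
Fraction remaining at end-expiration = e^(−Te/τ) = e^(−0.96/1.341) = 0.4888 → 48.88%.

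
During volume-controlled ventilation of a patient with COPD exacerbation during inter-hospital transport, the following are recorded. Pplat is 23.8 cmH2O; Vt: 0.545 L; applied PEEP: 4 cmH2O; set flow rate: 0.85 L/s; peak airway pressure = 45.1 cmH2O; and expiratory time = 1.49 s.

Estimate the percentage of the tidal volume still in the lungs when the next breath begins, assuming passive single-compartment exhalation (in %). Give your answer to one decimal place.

11.5

R = (PIP − Pplat)/V̇ = (45.1 − 23.8) / 0.85 = 21.3/0.85 = 25.059 cmH2O·s/L.
C = Vt/(Pplat − PEEP) = 545.0 / (23.8 − 4) = 545.0/19.8 = 27.525 mL/cmH2O.
τ = R × C = 25.059 × 0.02753 L/cmH2O = 0.6899 s.
Fraction remaining at end-expiration = e^(−Te/τ) = e^(−1.49/0.6899) = 0.1154 → 11.54%.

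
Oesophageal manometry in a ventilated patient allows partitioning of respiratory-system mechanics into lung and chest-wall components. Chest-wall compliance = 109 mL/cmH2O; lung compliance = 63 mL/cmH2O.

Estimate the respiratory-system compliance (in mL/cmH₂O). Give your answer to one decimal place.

39.9

Lung and chest wall are elastances in series: 1/Crs = 1/CL + 1/Ccw.
1/Crs = 1/63 + 1/109 = 0.02505.
Crs = 39.92 mL/cmH2O.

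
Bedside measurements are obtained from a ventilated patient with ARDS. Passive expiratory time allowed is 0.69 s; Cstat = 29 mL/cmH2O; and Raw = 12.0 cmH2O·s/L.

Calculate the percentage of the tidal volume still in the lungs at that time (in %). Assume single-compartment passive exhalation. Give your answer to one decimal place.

13.8

τ = R × C = 12.0 × 29 mL/cmH2O = 12.0 × 0.029 L/cmH2O = 0.348 s.
Passive exhalation: V(t)/V₀ = e^(−t/τ) = e^(−0.69/0.348) = 0.1377.
Fraction remaining = 0.1377 → 13.77%.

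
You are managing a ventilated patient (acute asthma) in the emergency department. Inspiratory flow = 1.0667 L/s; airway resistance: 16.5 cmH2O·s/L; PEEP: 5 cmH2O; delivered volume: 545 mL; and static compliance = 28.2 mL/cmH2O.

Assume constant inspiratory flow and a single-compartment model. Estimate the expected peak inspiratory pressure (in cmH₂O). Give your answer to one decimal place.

41.9

Equation of motion (constant flow): PIP = Vt/C + R·V̇ + PEEP.
PIP = 545/28.2 + 16.5×1.0667 + 5 = 19.326 + 17.601 + 5 = 41.927 cmH2O.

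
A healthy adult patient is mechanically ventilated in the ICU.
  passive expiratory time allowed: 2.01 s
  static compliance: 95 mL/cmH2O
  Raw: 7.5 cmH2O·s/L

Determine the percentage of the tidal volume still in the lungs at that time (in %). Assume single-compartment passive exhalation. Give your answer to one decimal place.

6.0

τ = R × C = 7.5 × 95 mL/cmH2O = 7.5 × 0.095 L/cmH2O = 0.7125 s.
Passive exhalation: V(t)/V₀ = e^(−t/τ) = e^(−2.01/0.7125) = 0.05954.
Fraction remaining = 0.05954 → 5.954%.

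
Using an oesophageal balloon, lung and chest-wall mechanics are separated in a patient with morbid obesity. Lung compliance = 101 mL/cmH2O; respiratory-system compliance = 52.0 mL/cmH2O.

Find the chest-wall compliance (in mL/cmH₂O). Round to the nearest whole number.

107

1/Ccw = 1/Crs − 1/CL.
1/Ccw = 1/52.0 − 1/101 = 0.00933.
Ccw = 107.18 mL/cmH2O.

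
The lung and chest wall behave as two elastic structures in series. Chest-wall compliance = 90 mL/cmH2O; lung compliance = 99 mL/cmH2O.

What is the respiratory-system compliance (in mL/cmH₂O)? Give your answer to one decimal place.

Lung and chest wall are elastances in series: 1/Crs = 1/CL + 1/Ccw.
1/Crs = 1/99 + 1/90 = 0.02121.
Crs = 47.148 mL/cmH2O.

47.1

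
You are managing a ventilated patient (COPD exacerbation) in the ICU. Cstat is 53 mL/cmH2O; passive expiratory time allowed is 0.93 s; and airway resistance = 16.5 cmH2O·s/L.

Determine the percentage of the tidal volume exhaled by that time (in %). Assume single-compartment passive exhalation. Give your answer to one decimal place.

τ = R × C = 16.5 × 53 mL/cmH2O = 16.5 × 0.053 L/cmH2O = 0.8745 s.
Passive exhalation: V(t)/V₀ = e^(−t/τ) = e^(−0.93/0.8745) = 0.3453.
Fraction exhaled = 1 − 0.3453 = 0.6547 → 65.47%.

65.5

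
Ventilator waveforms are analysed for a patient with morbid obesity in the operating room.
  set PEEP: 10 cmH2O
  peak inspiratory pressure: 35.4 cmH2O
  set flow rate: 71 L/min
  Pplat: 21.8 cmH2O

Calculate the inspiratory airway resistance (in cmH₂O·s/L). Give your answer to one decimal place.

11.5

Flow: 71 L/min ÷ 60 = 1.1833 L/s.
Raw = (PIP − Pplat) / flow = (35.4 − 21.8) / 1.1833 = 13.6 / 1.1833 = 11.493 cmH2O·s/L.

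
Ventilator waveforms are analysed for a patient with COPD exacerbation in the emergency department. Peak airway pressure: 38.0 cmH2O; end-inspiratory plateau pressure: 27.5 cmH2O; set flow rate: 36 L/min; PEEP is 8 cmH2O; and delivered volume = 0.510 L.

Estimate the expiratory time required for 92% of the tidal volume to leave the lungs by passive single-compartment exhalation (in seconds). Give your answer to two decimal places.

1.16

Flow: 36 L/min ÷ 60 = 0.6 L/s.
R = (PIP − Pplat)/V̇ = (38.0 − 27.5) / 0.6 = 10.5/0.6 = 17.5 cmH2O·s/L.
C = Vt/(Pplat − PEEP) = 510.0 / (27.5 − 8) = 510.0/19.5 = 26.154 mL/cmH2O.
τ = R × C = 17.5 × 0.02615 L/cmH2O = 0.4576 s.
t = −τ·ln(1 − 0.92) = −0.4576·ln(0.08) = 1.156 s.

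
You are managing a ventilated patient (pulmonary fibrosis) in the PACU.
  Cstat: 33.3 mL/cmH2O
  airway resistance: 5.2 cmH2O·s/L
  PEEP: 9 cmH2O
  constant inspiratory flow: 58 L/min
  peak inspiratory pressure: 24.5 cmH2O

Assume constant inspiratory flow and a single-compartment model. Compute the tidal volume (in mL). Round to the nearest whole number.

Flow: 58 L/min ÷ 60 = 0.9667 L/s.
Equation of motion (constant flow): PIP = Vt/C + R·V̇ + PEEP.
Vt/C = PIP − R·V̇ − PEEP = 24.5 − 5.027 − 9 = 10.473 cmH2O.
Vt = C × 10.473 = 33.3 × 10.473 = 348.75 mL.

349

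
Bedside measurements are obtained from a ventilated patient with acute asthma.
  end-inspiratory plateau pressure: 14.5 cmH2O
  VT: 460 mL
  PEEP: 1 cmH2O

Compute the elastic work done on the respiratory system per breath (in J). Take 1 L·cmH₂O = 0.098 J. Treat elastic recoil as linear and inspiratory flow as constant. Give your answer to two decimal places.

0.30

Elastic work ≈ ½ × (Pplat − PEEP) × Vt = 0.5 × (14.5 − 1) × 0.460 L = 0.5 × 13.5 × 0.460 = 3.105 L·cmH2O.
× 0.098 J/(L·cmH2O) → 0.3043 J.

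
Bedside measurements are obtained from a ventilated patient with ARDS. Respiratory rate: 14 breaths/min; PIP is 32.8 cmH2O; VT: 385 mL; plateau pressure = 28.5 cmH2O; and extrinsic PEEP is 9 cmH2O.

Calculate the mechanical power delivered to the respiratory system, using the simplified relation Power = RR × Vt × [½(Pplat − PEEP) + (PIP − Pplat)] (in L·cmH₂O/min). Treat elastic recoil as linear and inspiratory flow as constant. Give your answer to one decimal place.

Per-breath work = Vt × [½(Pplat−PEEP) + (PIP−Pplat)] = 0.385 × [0.5×19.5 + 4.3] = 0.385 × 14.05 = 5.409 L·cmH2O.
Power = 14 × 5.409 = 75.726 L·cmH2O/min.

75.7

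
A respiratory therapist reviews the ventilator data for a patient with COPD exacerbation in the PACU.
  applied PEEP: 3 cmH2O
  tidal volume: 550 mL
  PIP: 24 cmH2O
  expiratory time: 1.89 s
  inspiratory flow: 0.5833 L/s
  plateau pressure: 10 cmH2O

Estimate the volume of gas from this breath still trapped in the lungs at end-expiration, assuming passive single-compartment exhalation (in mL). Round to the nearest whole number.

202

R = (PIP − Pplat)/V̇ = (24 − 10) / 0.5833 = 14.0/0.5833 = 24.001 cmH2O·s/L.
C = Vt/(Pplat − PEEP) = 550.0 / (10 − 3) = 550.0/7.0 = 78.571 mL/cmH2O.
τ = R × C = 24.001 × 0.07857 L/cmH2O = 1.886 s.
Fraction remaining = e^(−Te/τ) = e^(−1.89/1.886) = 0.3671.
Trapped volume = 550.0 × 0.3671 = 201.91 mL.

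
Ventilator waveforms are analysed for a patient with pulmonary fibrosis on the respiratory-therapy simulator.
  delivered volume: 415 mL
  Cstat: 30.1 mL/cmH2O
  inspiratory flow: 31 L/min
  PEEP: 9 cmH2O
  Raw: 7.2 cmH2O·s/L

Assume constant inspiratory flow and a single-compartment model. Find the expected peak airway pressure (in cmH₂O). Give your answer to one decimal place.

26.5

Flow: 31 L/min ÷ 60 = 0.5167 L/s.
Equation of motion (constant flow): PIP = Vt/C + R·V̇ + PEEP.
PIP = 415/30.1 + 7.2×0.5167 + 9 = 13.787 + 3.72 + 9 = 26.507 cmH2O.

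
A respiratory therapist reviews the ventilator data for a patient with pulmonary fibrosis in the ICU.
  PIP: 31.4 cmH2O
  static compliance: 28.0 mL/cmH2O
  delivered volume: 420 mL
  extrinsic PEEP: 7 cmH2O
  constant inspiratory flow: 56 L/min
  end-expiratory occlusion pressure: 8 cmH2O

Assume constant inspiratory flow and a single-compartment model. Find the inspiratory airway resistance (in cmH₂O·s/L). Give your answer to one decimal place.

9.0

Flow: 56 L/min ÷ 60 = 0.9333 L/s.
Total PEEP = 8 cmH2O (set 7 + intrinsic 1); this is the baseline alveolar pressure.
Equation of motion (constant flow): PIP = Vt/C + R·V̇ + PEEP.
R·V̇ = PIP − Vt/C − PEEP = 31.4 − 420/28.0 − 8 = 31.4 − 15.0 − 8 = 8.4 cmH2O.
R = 8.4 / 0.9333 = 9.0 cmH2O·s/L.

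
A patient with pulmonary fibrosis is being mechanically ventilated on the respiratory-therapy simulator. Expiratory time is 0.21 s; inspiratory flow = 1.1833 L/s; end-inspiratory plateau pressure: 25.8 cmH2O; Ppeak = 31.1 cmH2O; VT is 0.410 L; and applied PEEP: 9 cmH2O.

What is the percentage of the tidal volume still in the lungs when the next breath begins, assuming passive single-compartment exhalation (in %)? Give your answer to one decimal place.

R = (PIP − Pplat)/V̇ = (31.1 − 25.8) / 1.1833 = 5.3/1.1833 = 4.479 cmH2O·s/L.
C = Vt/(Pplat − PEEP) = 410.0 / (25.8 − 9) = 410.0/16.8 = 24.405 mL/cmH2O.
τ = R × C = 4.479 × 0.02441 L/cmH2O = 0.1093 s.
Fraction remaining at end-expiration = e^(−Te/τ) = e^(−0.21/0.1093) = 0.1464 → 14.64%.

14.6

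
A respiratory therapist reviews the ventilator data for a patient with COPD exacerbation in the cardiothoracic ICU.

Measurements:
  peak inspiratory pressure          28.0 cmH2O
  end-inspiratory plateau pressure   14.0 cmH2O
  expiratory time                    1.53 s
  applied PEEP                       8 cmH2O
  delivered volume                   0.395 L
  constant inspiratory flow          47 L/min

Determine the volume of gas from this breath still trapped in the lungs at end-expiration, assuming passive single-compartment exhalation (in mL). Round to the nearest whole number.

108

Flow: 47 L/min ÷ 60 = 0.7833 L/s.
R = (PIP − Pplat)/V̇ = (28.0 − 14.0) / 0.7833 = 14.0/0.7833 = 17.873 cmH2O·s/L.
C = Vt/(Pplat − PEEP) = 395.0 / (14.0 − 8) = 395.0/6.0 = 65.833 mL/cmH2O.
τ = R × C = 17.873 × 0.06583 L/cmH2O = 1.177 s.
Fraction remaining = e^(−Te/τ) = e^(−1.53/1.177) = 0.2726.
Trapped volume = 395.0 × 0.2726 = 107.68 mL.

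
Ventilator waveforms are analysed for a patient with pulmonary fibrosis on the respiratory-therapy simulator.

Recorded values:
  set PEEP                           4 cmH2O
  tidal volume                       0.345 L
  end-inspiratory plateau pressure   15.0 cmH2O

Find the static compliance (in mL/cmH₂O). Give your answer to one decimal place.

31.4

Cstat = Vt / (Pplat − PEEP) = 345 / (15.0 − 4) = 345 / 11.0 = 31.364 mL/cmH2O.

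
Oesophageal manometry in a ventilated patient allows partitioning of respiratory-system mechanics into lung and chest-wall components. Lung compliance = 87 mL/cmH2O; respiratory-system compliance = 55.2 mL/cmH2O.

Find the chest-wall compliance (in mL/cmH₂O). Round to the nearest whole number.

1/Ccw = 1/Crs − 1/CL.
1/Ccw = 1/55.2 − 1/87 = 0.006622.
Ccw = 151.01 mL/cmH2O.

151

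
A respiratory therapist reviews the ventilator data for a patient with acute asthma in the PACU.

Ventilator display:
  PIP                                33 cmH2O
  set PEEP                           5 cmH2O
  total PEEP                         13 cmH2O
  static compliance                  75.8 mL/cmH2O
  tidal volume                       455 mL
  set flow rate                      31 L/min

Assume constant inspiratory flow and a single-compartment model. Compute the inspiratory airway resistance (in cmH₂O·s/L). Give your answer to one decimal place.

27.1

Flow: 31 L/min ÷ 60 = 0.5167 L/s.
Total PEEP = 13 cmH2O (set 5 + intrinsic 8); this is the baseline alveolar pressure.
Equation of motion (constant flow): PIP = Vt/C + R·V̇ + PEEP.
R·V̇ = PIP − Vt/C − PEEP = 33 − 455/75.8 − 13 = 33 − 6.003 − 13 = 13.997 cmH2O.
R = 13.997 / 0.5167 = 27.089 cmH2O·s/L.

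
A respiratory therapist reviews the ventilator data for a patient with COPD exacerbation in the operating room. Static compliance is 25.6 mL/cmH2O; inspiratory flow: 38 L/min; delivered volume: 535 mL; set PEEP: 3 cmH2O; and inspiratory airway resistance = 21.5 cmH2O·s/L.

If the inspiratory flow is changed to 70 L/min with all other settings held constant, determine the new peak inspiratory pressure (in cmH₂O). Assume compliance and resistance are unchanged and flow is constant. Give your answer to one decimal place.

Flow: 38 L/min ÷ 60 = 0.6333 L/s.
New flow: 70 L/min ÷ 60 = 1.1667 L/s.
PIP = Vt/C + R·V̇ + PEEP (constant-flow equation of motion).
Only the resistive term changes: ΔPIP = R × ΔV̇ = 21.5 × (1.1667 − 0.6333) = 21.5 × 0.5334 = 11.468 cmH2O.
Original PIP = 535/25.6 + 21.5×0.6333 + 3 = 37.514 cmH2O; new PIP = 37.514 + (11.468) = 48.982 cmH2O.

49.0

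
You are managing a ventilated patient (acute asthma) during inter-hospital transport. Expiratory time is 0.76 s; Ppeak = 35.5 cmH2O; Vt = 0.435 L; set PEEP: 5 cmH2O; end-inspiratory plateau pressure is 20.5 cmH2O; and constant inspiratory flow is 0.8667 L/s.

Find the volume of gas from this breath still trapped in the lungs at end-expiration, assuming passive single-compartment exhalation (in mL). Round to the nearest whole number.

91

R = (PIP − Pplat)/V̇ = (35.5 − 20.5) / 0.8667 = 15.0/0.8667 = 17.307 cmH2O·s/L.
C = Vt/(Pplat − PEEP) = 435.0 / (20.5 − 5) = 435.0/15.5 = 28.065 mL/cmH2O.
τ = R × C = 17.307 × 0.02807 L/cmH2O = 0.4858 s.
Fraction remaining = e^(−Te/τ) = e^(−0.76/0.4858) = 0.2092.
Trapped volume = 435.0 × 0.2092 = 91.002 mL.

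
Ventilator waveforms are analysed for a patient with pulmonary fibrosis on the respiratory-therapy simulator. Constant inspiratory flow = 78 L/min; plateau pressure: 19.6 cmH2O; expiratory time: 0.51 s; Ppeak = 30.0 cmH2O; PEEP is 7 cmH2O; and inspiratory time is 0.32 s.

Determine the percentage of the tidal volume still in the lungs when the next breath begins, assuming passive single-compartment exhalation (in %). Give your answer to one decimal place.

Flow: 78 L/min ÷ 60 = 1.3 L/s.
Vt = flow × Ti = 1.3 L/s × 0.32 s × 1000 mL/L = 416.0 mL.
R = (PIP − Pplat)/V̇ = (30.0 − 19.6) / 1.3 = 10.4/1.3 = 8.0 cmH2O·s/L.
C = Vt/(Pplat − PEEP) = 416.0 / (19.6 − 7) = 416.0/12.6 = 33.016 mL/cmH2O.
τ = R × C = 8.0 × 0.03302 L/cmH2O = 0.2642 s.
Fraction remaining at end-expiration = e^(−Te/τ) = e^(−0.51/0.2642) = 0.1451 → 14.51%.

14.5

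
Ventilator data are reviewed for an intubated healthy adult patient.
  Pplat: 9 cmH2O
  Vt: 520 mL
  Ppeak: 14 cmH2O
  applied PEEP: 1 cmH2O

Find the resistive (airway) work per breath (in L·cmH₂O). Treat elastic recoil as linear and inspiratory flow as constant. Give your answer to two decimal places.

2.60

With constant inspiratory flow the resistive pressure is constant at PIP − Pplat = 14 − 9 = 5.0 cmH2O, so resistive work = 5.0 × 0.520 = 2.6 L·cmH2O.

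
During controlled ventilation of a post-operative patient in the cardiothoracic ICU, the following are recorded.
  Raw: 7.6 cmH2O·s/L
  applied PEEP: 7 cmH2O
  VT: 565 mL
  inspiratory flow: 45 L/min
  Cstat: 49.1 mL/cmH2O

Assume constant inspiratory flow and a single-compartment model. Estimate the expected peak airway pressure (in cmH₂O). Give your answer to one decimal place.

24.2

Flow: 45 L/min ÷ 60 = 0.75 L/s.
Equation of motion (constant flow): PIP = Vt/C + R·V̇ + PEEP.
PIP = 565/49.1 + 7.6×0.75 + 7 = 11.507 + 5.7 + 7 = 24.207 cmH2O.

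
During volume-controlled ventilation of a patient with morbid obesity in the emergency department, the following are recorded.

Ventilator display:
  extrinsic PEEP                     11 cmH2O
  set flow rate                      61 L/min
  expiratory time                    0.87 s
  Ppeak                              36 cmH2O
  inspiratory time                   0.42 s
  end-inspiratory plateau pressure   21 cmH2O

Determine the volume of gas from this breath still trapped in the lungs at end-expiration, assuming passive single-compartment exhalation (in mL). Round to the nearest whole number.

107

Flow: 61 L/min ÷ 60 = 1.0167 L/s.
Vt = flow × Ti = 1.0167 L/s × 0.42 s × 1000 mL/L = 427.01 mL.
R = (PIP − Pplat)/V̇ = (36 − 21) / 1.0167 = 15.0/1.0167 = 14.754 cmH2O·s/L.
C = Vt/(Pplat − PEEP) = 427.01 / (21 − 11) = 427.01/10.0 = 42.701 mL/cmH2O.
τ = R × C = 14.754 × 0.0427 L/cmH2O = 0.63 s.
Fraction remaining = e^(−Te/τ) = e^(−0.87/0.63) = 0.2513.
Trapped volume = 427.01 × 0.2513 = 107.31 mL.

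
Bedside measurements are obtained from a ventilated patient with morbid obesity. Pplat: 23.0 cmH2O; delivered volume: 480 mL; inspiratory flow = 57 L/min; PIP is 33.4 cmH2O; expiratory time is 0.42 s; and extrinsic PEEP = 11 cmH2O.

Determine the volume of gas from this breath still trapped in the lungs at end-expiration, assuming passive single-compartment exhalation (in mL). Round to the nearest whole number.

Flow: 57 L/min ÷ 60 = 0.95 L/s.
R = (PIP − Pplat)/V̇ = (33.4 − 23.0) / 0.95 = 10.4/0.95 = 10.947 cmH2O·s/L.
C = Vt/(Pplat − PEEP) = 480.0 / (23.0 − 11) = 480.0/12.0 = 40.0 mL/cmH2O.
τ = R × C = 10.947 × 0.04 L/cmH2O = 0.4379 s.
Fraction remaining = e^(−Te/τ) = e^(−0.42/0.4379) = 0.3832.
Trapped volume = 480.0 × 0.3832 = 183.94 mL.

184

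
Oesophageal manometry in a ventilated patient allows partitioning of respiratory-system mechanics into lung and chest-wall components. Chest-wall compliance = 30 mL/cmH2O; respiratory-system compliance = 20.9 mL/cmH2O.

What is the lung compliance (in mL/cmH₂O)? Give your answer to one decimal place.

1/CL = 1/Crs − 1/Ccw.
1/CL = 1/20.9 − 1/30 = 0.01451.
CL = 68.918 mL/cmH2O.

68.9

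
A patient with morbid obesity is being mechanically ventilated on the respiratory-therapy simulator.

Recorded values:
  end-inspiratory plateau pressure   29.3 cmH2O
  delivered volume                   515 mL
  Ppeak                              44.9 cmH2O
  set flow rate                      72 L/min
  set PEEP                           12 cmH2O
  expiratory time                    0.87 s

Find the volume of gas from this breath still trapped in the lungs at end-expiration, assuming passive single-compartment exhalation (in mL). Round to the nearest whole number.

Flow: 72 L/min ÷ 60 = 1.2 L/s.
R = (PIP − Pplat)/V̇ = (44.9 − 29.3) / 1.2 = 15.6/1.2 = 13.0 cmH2O·s/L.
C = Vt/(Pplat − PEEP) = 515.0 / (29.3 − 12) = 515.0/17.3 = 29.769 mL/cmH2O.
τ = R × C = 13.0 × 0.02977 L/cmH2O = 0.387 s.
Fraction remaining = e^(−Te/τ) = e^(−0.87/0.387) = 0.1056.
Trapped volume = 515.0 × 0.1056 = 54.384 mL.

54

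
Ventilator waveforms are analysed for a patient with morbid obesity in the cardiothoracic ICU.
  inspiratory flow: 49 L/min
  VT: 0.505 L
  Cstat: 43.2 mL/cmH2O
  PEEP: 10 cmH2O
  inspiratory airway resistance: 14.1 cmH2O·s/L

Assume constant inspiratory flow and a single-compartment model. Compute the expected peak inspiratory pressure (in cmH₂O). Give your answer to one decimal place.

33.2

Flow: 49 L/min ÷ 60 = 0.8167 L/s.
Equation of motion (constant flow): PIP = Vt/C + R·V̇ + PEEP.
PIP = 505/43.2 + 14.1×0.8167 + 10 = 11.69 + 11.515 + 10 = 33.205 cmH2O.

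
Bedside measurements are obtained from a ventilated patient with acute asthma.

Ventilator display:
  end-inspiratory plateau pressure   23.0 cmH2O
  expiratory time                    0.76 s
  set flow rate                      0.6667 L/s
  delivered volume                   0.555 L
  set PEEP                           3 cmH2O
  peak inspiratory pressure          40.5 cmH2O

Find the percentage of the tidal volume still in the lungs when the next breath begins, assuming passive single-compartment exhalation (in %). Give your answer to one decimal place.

35.2

R = (PIP − Pplat)/V̇ = (40.5 − 23.0) / 0.6667 = 17.5/0.6667 = 26.249 cmH2O·s/L.
C = Vt/(Pplat − PEEP) = 555.0 / (23.0 − 3) = 555.0/20.0 = 27.75 mL/cmH2O.
τ = R × C = 26.249 × 0.02775 L/cmH2O = 0.7284 s.
Fraction remaining at end-expiration = e^(−Te/τ) = e^(−0.76/0.7284) = 0.3523 → 35.23%.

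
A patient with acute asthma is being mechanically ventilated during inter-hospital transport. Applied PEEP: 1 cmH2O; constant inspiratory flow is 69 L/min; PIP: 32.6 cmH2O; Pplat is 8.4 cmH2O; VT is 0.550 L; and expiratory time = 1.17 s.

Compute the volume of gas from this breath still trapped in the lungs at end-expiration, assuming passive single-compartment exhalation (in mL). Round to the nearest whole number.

260

Flow: 69 L/min ÷ 60 = 1.15 L/s.
R = (PIP − Pplat)/V̇ = (32.6 − 8.4) / 1.15 = 24.2/1.15 = 21.043 cmH2O·s/L.
C = Vt/(Pplat − PEEP) = 550.0 / (8.4 − 1) = 550.0/7.4 = 74.324 mL/cmH2O.
τ = R × C = 21.043 × 0.07432 L/cmH2O = 1.564 s.
Fraction remaining = e^(−Te/τ) = e^(−1.17/1.564) = 0.4733.
Trapped volume = 550.0 × 0.4733 = 260.32 mL.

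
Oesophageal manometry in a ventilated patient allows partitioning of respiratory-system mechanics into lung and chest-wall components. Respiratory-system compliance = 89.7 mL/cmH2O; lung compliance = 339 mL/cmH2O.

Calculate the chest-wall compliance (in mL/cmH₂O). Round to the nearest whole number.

122

1/Ccw = 1/Crs − 1/CL.
1/Ccw = 1/89.7 − 1/339 = 0.008198.
Ccw = 121.98 mL/cmH2O.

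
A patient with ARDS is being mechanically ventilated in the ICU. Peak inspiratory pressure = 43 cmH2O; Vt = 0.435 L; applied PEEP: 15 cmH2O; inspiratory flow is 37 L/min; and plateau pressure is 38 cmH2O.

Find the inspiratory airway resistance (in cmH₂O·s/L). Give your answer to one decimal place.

Flow: 37 L/min ÷ 60 = 0.6167 L/s.
Raw = (PIP − Pplat) / flow = (43 − 38) / 0.6167 = 5.0 / 0.6167 = 8.108 cmH2O·s/L.

8.1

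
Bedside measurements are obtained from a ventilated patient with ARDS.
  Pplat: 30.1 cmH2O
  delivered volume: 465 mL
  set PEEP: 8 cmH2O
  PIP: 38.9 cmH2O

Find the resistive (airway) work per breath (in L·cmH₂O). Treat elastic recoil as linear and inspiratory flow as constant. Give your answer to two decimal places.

4.09

With constant inspiratory flow the resistive pressure is constant at PIP − Pplat = 38.9 − 30.1 = 8.8 cmH2O, so resistive work = 8.8 × 0.465 = 4.092 L·cmH2O.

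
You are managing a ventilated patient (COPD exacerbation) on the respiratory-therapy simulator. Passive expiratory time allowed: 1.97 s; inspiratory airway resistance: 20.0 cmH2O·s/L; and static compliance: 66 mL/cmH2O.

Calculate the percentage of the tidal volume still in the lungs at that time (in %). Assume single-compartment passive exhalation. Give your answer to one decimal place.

22.5

τ = R × C = 20.0 × 66 mL/cmH2O = 20.0 × 0.066 L/cmH2O = 1.32 s.
Passive exhalation: V(t)/V₀ = e^(−t/τ) = e^(−1.97/1.32) = 0.2248.
Fraction remaining = 0.2248 → 22.48%.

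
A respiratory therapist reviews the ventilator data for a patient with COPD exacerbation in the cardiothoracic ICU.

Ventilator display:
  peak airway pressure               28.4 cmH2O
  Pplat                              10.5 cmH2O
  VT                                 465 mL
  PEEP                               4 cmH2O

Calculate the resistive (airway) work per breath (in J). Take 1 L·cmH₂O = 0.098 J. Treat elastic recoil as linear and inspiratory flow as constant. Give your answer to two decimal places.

0.82

With constant inspiratory flow the resistive pressure is constant at PIP − Pplat = 28.4 − 10.5 = 17.9 cmH2O, so resistive work = 17.9 × 0.465 = 8.324 L·cmH2O.
× 0.098 J/(L·cmH2O) → 0.8158 J.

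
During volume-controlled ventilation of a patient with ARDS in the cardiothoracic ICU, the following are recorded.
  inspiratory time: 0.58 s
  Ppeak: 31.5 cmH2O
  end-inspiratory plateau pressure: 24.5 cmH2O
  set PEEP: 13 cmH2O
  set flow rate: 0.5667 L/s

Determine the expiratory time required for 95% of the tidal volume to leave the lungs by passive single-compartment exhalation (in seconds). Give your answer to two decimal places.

1.06

Vt = flow × Ti = 0.5667 L/s × 0.58 s × 1000 mL/L = 328.69 mL.
R = (PIP − Pplat)/V̇ = (31.5 − 24.5) / 0.5667 = 7.0/0.5667 = 12.352 cmH2O·s/L.
C = Vt/(Pplat − PEEP) = 328.69 / (24.5 − 13) = 328.69/11.5 = 28.582 mL/cmH2O.
τ = R × C = 12.352 × 0.02858 L/cmH2O = 0.353 s.
t = −τ·ln(1 − 0.95) = −0.353·ln(0.05) = 1.057 s.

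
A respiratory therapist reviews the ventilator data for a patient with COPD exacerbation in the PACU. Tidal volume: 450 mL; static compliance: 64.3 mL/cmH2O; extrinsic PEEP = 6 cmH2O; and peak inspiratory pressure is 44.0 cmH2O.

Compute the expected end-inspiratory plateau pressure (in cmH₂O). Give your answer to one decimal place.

Pplat = PEEP + Vt / Cstat = 6 + 450 / 64.3 = 6 + 6.998 = 12.998 cmH2O.

13.0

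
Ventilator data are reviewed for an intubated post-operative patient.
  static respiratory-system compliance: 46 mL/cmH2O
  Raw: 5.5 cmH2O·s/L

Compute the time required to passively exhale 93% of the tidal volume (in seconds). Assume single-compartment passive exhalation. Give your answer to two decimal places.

0.67

τ = R × C = 5.5 × 46 mL/cmH2O = 5.5 × 0.046 L/cmH2O = 0.253 s.
Exhaled fraction f = 1 − e^(−t/τ) → t = −τ·ln(1 − f) = −0.253·ln(0.07) = 0.6728 s.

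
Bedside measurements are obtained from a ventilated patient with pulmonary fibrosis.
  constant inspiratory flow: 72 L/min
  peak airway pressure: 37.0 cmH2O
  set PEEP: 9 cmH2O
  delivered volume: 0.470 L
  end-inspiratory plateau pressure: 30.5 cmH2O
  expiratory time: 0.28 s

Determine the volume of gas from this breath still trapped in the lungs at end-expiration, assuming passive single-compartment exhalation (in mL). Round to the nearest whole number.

Flow: 72 L/min ÷ 60 = 1.2 L/s.
R = (PIP − Pplat)/V̇ = (37.0 − 30.5) / 1.2 = 6.5/1.2 = 5.417 cmH2O·s/L.
C = Vt/(Pplat − PEEP) = 470.0 / (30.5 − 9) = 470.0/21.5 = 21.86 mL/cmH2O.
τ = R × C = 5.417 × 0.02186 L/cmH2O = 0.1184 s.
Fraction remaining = e^(−Te/τ) = e^(−0.28/0.1184) = 0.09396.
Trapped volume = 470.0 × 0.09396 = 44.161 mL.

44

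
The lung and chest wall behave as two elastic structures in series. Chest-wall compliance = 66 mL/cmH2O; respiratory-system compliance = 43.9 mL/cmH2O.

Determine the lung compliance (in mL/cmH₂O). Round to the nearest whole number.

1/CL = 1/Crs − 1/Ccw.
1/CL = 1/43.9 − 1/66 = 0.007628.
CL = 131.1 mL/cmH2O.

131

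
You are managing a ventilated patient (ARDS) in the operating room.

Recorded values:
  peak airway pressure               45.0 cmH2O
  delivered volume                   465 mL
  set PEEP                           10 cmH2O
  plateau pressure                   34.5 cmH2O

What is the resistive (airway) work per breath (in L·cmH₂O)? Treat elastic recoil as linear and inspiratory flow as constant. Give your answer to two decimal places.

With constant inspiratory flow the resistive pressure is constant at PIP − Pplat = 45.0 − 34.5 = 10.5 cmH2O, so resistive work = 10.5 × 0.465 = 4.883 L·cmH2O.

4.88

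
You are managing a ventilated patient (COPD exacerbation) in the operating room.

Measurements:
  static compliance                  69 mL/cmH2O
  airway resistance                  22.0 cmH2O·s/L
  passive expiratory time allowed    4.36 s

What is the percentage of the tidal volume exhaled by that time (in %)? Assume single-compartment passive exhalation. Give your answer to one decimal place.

94.3

τ = R × C = 22.0 × 69 mL/cmH2O = 22.0 × 0.069 L/cmH2O = 1.518 s.
Passive exhalation: V(t)/V₀ = e^(−t/τ) = e^(−4.36/1.518) = 0.05657.
Fraction exhaled = 1 − 0.05657 = 0.9434 → 94.34%.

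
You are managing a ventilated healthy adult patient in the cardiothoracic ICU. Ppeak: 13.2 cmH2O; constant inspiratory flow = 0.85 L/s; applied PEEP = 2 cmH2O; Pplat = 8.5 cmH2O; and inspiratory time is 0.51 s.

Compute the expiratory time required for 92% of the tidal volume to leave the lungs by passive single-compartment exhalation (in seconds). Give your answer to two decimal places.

0.93

Vt = flow × Ti = 0.85 L/s × 0.51 s × 1000 mL/L = 433.5 mL.
R = (PIP − Pplat)/V̇ = (13.2 − 8.5) / 0.85 = 4.7/0.85 = 5.529 cmH2O·s/L.
C = Vt/(Pplat − PEEP) = 433.5 / (8.5 − 2) = 433.5/6.5 = 66.692 mL/cmH2O.
τ = R × C = 5.529 × 0.06669 L/cmH2O = 0.3687 s.
t = −τ·ln(1 − 0.92) = −0.3687·ln(0.08) = 0.9312 s.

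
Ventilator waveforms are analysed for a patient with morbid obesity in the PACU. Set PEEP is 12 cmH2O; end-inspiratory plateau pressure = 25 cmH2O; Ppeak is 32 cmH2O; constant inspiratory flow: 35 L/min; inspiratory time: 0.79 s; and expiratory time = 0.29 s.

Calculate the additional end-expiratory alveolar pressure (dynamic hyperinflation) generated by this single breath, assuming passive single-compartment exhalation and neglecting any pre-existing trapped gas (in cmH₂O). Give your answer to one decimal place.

6.6

Flow: 35 L/min ÷ 60 = 0.5833 L/s.
Vt = flow × Ti = 0.5833 L/s × 0.79 s × 1000 mL/L = 460.81 mL.
R = (PIP − Pplat)/V̇ = (32 − 25) / 0.5833 = 7.0/0.5833 = 12.001 cmH2O·s/L.
C = Vt/(Pplat − PEEP) = 460.81 / (25 − 12) = 460.81/13.0 = 35.447 mL/cmH2O.
τ = R × C = 12.001 × 0.03545 L/cmH2O = 0.4254 s.
Fraction remaining = e^(−Te/τ) = e^(−0.29/0.4254) = 0.5058; trapped volume = 460.81 × 0.5058 = 233.08 mL.
Additional alveolar pressure from trapping ≈ V_trapped / C = 233.08 / 35.447 = 6.575 cmH2O.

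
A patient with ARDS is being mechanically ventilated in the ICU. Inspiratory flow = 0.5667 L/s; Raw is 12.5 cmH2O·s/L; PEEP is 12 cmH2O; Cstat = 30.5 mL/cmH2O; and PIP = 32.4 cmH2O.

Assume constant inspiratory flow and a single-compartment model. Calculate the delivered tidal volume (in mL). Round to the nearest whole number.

Equation of motion (constant flow): PIP = Vt/C + R·V̇ + PEEP.
Vt/C = PIP − R·V̇ − PEEP = 32.4 − 7.084 − 12 = 13.316 cmH2O.
Vt = C × 13.316 = 30.5 × 13.316 = 406.14 mL.

406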